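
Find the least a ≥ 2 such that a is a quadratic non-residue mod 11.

(2/11) = −1, so 2 is the smallest positive non-residue mod 11.

2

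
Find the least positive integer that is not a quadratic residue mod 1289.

(2/1289) = +1, so 2 is a residue.
(3/1289) = −1, so 3 is the smallest positive non-residue mod 1289.

3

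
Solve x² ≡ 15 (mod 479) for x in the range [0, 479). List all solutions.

Since 479 ≡ 3 (mod 4), a square root of 15 is 15^((479+1)/4) = 15^120 mod 479.
Repeated squaring: 15^2≡225, 15^4≡330, 15^8≡167, 15^16≡107, 15^32≡432, 15^64≡293 (mod 479).
15^120 = 15^(64+32+16+8) ≡ 276 (mod 479).
Check: 276² = 76176 ≡ 15 (mod 479). The two roots are 203 and 276.

203, 276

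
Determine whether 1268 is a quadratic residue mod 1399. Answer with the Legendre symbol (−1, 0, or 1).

Pull out 2^2: since 1399 ≡ 7 (mod 8), (2/1399) = +1, so (2/1399)^2 = +1.
Reciprocity: 317 ≡ 1 and 1399 ≡ 3 (mod 4), so (317/1399) = +(1399/317).
Reduce top mod 317: now compute (131/317).
Reciprocity: 131 ≡ 3 and 317 ≡ 1 (mod 4), so (131/317) = +(317/131).
Reduce top mod 131: now compute (55/131).
Reciprocity: 55 ≡ 3 and 131 ≡ 3 (mod 4), so (55/131) = −(131/55).
Reduce top mod 55: now compute (21/55).
Reciprocity: 21 ≡ 1 and 55 ≡ 3 (mod 4), so (21/55) = +(55/21).
Reduce top mod 21: now compute (13/21).
Reciprocity: 13 ≡ 1 and 21 ≡ 1 (mod 4), so (13/21) = +(21/13).
Reduce top mod 13: now compute (8/13).
Pull out 2^3: since 13 ≡ 5 (mod 8), (2/13) = -1, so (2/13)^3 = -1.
Reached (1/13) = 1. Collecting the sign flips along the way, the symbol is +1.

1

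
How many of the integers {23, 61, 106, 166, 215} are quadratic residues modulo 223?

2

(23/223) = -1 → non-residue.
(61/223) = -1 → non-residue.
(106/223) = +1 → QR.
(166/223) = +1 → QR.
(215/223) = -1 → non-residue.
Total quadratic residues among the 5: 2.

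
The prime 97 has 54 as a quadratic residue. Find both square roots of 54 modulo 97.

97 ≡ 1 (mod 4), so we find a root by search.
Trying successive values, 32² = 1024 ≡ 54 (mod 97). The other root is 97 − 32 = 65.

32, 65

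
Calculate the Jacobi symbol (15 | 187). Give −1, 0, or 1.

Reciprocity: 15 ≡ 3 and 187 ≡ 3 (mod 4), so (15/187) = −(187/15).
Reduce top mod 15: now compute (7/15).
Reciprocity: 7 ≡ 3 and 15 ≡ 3 (mod 4), so (7/15) = −(15/7).
Reduce top mod 7: now compute (1/7).
Reached (1/7) = 1. Collecting the sign flips along the way, the symbol is +1.

1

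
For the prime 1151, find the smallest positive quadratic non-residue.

(2/1151) = +1, so 2 is a residue.
(3/1151) = +1, so 3 is a residue.
(4/1151) = +1, so 4 is a residue.
(5/1151) = +1, so 5 is a residue.
(6/1151) = +1, so 6 is a residue.
(7/1151) = +1, so 7 is a residue.
(8/1151) = +1, so 8 is a residue.
(9/1151) = +1, so 9 is a residue.
(10/1151) = +1, so 10 is a residue.
(11/1151) = +1, so 11 is a residue.
(12/1151) = +1, so 12 is a residue.
(13/1151) = −1, so 13 is the smallest positive non-residue mod 1151.

13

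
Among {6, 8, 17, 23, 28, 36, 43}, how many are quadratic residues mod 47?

5

(6/47) = +1 → QR.
(8/47) = +1 → QR.
(17/47) = +1 → QR.
(23/47) = -1 → non-residue.
(28/47) = +1 → QR.
(36/47) = +1 → QR.
(43/47) = -1 → non-residue.
Total quadratic residues among the 7: 5.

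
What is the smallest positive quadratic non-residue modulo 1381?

(2/1381) = −1, so 2 is the smallest positive non-residue mod 1381.

2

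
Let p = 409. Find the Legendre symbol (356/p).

1

Pull out 2^2: since 409 ≡ 1 (mod 8), (2/409) = +1, so (2/409)^2 = +1.
Reciprocity: 89 ≡ 1 and 409 ≡ 1 (mod 4), so (89/409) = +(409/89).
Reduce top mod 89: now compute (53/89).
Reciprocity: 53 ≡ 1 and 89 ≡ 1 (mod 4), so (53/89) = +(89/53).
Reduce top mod 53: now compute (36/53).
Pull out 2^2: since 53 ≡ 5 (mod 8), (2/53) = -1, so (2/53)^2 = +1.
Reciprocity: 9 ≡ 1 and 53 ≡ 1 (mod 4), so (9/53) = +(53/9).
Reduce top mod 9: now compute (8/9).
Pull out 2^3: since 9 ≡ 1 (mod 8), (2/9) = +1, so (2/9)^3 = +1.
Reached (1/9) = 1. Collecting the sign flips along the way, the symbol is +1.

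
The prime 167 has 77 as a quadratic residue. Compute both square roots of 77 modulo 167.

Since 167 ≡ 3 (mod 4), a square root of 77 is 77^((167+1)/4) = 77^42 mod 167.
Repeated squaring: 77^2≡84, 77^4≡42, 77^8≡94, 77^16≡152, 77^32≡58 (mod 167).
77^42 = 77^(32+8+2) ≡ 54 (mod 167).
Check: 54² = 2916 ≡ 77 (mod 167). The two roots are 54 and 113.

54, 113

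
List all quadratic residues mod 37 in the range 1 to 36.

1,3,4,7,9,10,11,12,16,21,25,26,27,28,30,33,34,36

Square k = 1,…,18 (k and 37−k give the same square):
1²=1, 2²=4, 3²=9, 4²=16, 5²=25, 6²=36, 7²≡12, 8²≡27, 9²≡7, 10²≡26, 11²≡10, 12²≡33, 13²≡21, 14²≡11, 15²≡3, 16²≡34, 17²≡30, 18²≡28 (mod 37).
So the quadratic residues mod 37 are {1, 3, 4, 7, 9, 10, 11, 12, 16, 21, 25, 26, 27, 28, 30, 33, 34, 36}.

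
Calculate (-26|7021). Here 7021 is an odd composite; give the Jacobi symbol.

First reduce: -26 ≡ 6995 (mod 7021).
Reciprocity: 6995 ≡ 3 and 7021 ≡ 1 (mod 4), so (6995/7021) = +(7021/6995).
Reduce top mod 6995: now compute (26/6995).
Pull out 2: since 6995 ≡ 3 (mod 8), (2/6995) = -1.
Reciprocity: 13 ≡ 1 and 6995 ≡ 3 (mod 4), so (13/6995) = +(6995/13).
Reduce top mod 13: now compute (1/13).
Reached (1/13) = 1. Collecting the sign flips along the way, the symbol is -1.

-1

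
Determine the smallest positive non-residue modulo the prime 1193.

3

(2/1193) = +1, so 2 is a residue.
(3/1193) = −1, so 3 is the smallest positive non-residue mod 1193.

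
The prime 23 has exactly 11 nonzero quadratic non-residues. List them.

Square k = 1,…,11 (k and 23−k give the same square):
1²=1, 2²=4, 3²=9, 4²=16, 5²≡2, 6²≡13, 7²≡3, 8²≡18, 9²≡12, 10²≡8, 11²≡6 (mod 23).
The residues are {1, 2, 3, 4, 6, 8, 9, 12, 13, 16, 18}; the non-residues are the remaining 11 nonzero classes.

5, 7, 10, 11, 14, 15, 17, 19, 20, 21, 22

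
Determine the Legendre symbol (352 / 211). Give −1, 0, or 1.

First reduce: 352 ≡ 141 (mod 211).
Reciprocity: 141 ≡ 1 and 211 ≡ 3 (mod 4), so (141/211) = +(211/141).
Reduce top mod 141: now compute (70/141).
Pull out 2: since 141 ≡ 5 (mod 8), (2/141) = -1.
Reciprocity: 35 ≡ 3 and 141 ≡ 1 (mod 4), so (35/141) = +(141/35).
Reduce top mod 35: now compute (1/35).
Reached (1/35) = 1. Collecting the sign flips along the way, the symbol is -1.

-1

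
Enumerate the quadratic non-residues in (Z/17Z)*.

3 5 6 7 10 11 12 14

Square k = 1,…,8 (k and 17−k give the same square):
1²=1, 2²=4, 3²=9, 4²=16, 5²≡8, 6²≡2, 7²≡15, 8²≡13 (mod 17).
The residues are {1, 2, 4, 8, 9, 13, 15, 16}; the non-residues are the remaining 8 nonzero classes.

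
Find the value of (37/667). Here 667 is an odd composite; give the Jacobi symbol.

1

Reciprocity: 37 ≡ 1 and 667 ≡ 3 (mod 4), so (37/667) = +(667/37).
Reduce top mod 37: now compute (1/37).
Reached (1/37) = 1. Collecting the sign flips along the way, the symbol is +1.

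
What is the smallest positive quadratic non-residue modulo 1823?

5

(2/1823) = +1, so 2 is a residue.
(3/1823) = +1, so 3 is a residue.
(4/1823) = +1, so 4 is a residue.
(5/1823) = −1, so 5 is the smallest positive non-residue mod 1823.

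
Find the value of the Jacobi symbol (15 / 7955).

0

Reciprocity: 15 ≡ 3 and 7955 ≡ 3 (mod 4), so (15/7955) = −(7955/15).
Reduce top mod 15: now compute (5/15).
Reciprocity: 5 ≡ 1 and 15 ≡ 3 (mod 4), so (5/15) = +(15/5).
Reduce top mod 5: now compute (0/5).
Top reduces to 0: gcd > 1, so the symbol is 0.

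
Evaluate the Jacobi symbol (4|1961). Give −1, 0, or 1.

1

Pull out 2^2: since 1961 ≡ 1 (mod 8), (2/1961) = +1, so (2/1961)^2 = +1.
Reached (1/1961) = 1. Collecting the sign flips along the way, the symbol is +1.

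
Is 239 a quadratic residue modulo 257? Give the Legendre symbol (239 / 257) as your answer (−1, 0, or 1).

Reciprocity: 239 ≡ 3 and 257 ≡ 1 (mod 4), so (239/257) = +(257/239).
Reduce top mod 239: now compute (18/239).
Pull out 2: since 239 ≡ 7 (mod 8), (2/239) = +1.
Reciprocity: 9 ≡ 1 and 239 ≡ 3 (mod 4), so (9/239) = +(239/9).
Reduce top mod 9: now compute (5/9).
Reciprocity: 5 ≡ 1 and 9 ≡ 1 (mod 4), so (5/9) = +(9/5).
Reduce top mod 5: now compute (4/5).
Pull out 2^2: since 5 ≡ 5 (mod 8), (2/5) = -1, so (2/5)^2 = +1.
Reached (1/5) = 1. Collecting the sign flips along the way, the symbol is +1.

1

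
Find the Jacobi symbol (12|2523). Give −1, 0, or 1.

Pull out 2^2: since 2523 ≡ 3 (mod 8), (2/2523) = -1, so (2/2523)^2 = +1.
Reciprocity: 3 ≡ 3 and 2523 ≡ 3 (mod 4), so (3/2523) = −(2523/3).
Reduce top mod 3: now compute (0/3).
Top reduces to 0: gcd > 1, so the symbol is 0.

0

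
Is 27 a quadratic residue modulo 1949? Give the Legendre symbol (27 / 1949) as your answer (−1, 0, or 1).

Reciprocity: 27 ≡ 3 and 1949 ≡ 1 (mod 4), so (27/1949) = +(1949/27).
Reduce top mod 27: now compute (5/27).
Reciprocity: 5 ≡ 1 and 27 ≡ 3 (mod 4), so (5/27) = +(27/5).
Reduce top mod 5: now compute (2/5).
Pull out 2: since 5 ≡ 5 (mod 8), (2/5) = -1.
Reached (1/5) = 1. Collecting the sign flips along the way, the symbol is -1.

-1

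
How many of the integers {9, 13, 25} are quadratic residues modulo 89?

(9/89) = +1 → QR.
(13/89) = -1 → non-residue.
(25/89) = +1 → QR.
Total quadratic residues among the 3: 2.

2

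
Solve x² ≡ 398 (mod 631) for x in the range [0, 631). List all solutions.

300, 331

Since 631 ≡ 3 (mod 4), a square root of 398 is 398^((631+1)/4) = 398^158 mod 631.
Repeated squaring: 398^2≡23, 398^4≡529, 398^8≡308, 398^16≡214, 398^32≡364, 398^64≡617, 398^128≡196 (mod 631).
398^158 = 398^(128+16+8+4+2) ≡ 331 (mod 631).
Check: 331² = 109561 ≡ 398 (mod 631). The two roots are 300 and 331.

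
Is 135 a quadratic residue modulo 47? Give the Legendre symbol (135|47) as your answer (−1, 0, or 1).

First reduce: 135 ≡ 41 (mod 47).
Reciprocity: 41 ≡ 1 and 47 ≡ 3 (mod 4), so (41/47) = +(47/41).
Reduce top mod 41: now compute (6/41).
Pull out 2: since 41 ≡ 1 (mod 8), (2/41) = +1.
Reciprocity: 3 ≡ 3 and 41 ≡ 1 (mod 4), so (3/41) = +(41/3).
Reduce top mod 3: now compute (2/3).
Pull out 2: since 3 ≡ 3 (mod 8), (2/3) = -1.
Reached (1/3) = 1. Collecting the sign flips along the way, the symbol is -1.

-1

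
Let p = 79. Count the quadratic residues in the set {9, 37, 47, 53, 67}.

2

(9/79) = +1 → QR.
(37/79) = -1 → non-residue.
(47/79) = -1 → non-residue.
(53/79) = -1 → non-residue.
(67/79) = +1 → QR.
Total quadratic residues among the 5: 2.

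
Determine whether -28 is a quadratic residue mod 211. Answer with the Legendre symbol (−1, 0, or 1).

1

First reduce: -28 ≡ 183 (mod 211).
Reciprocity: 183 ≡ 3 and 211 ≡ 3 (mod 4), so (183/211) = −(211/183).
Reduce top mod 183: now compute (28/183).
Pull out 2^2: since 183 ≡ 7 (mod 8), (2/183) = +1, so (2/183)^2 = +1.
Reciprocity: 7 ≡ 3 and 183 ≡ 3 (mod 4), so (7/183) = −(183/7).
Reduce top mod 7: now compute (1/7).
Reached (1/7) = 1. Collecting the sign flips along the way, the symbol is +1.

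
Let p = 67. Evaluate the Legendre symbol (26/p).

1

Euler's criterion: (26/67) ≡ 26^33 (mod 67).
26^2 ≡ 6 (mod 67)
26^4 ≡ 36 (mod 67)
26^8 ≡ 23 (mod 67)
26^16 ≡ 60 (mod 67)
26^32 ≡ 49 (mod 67)
26^33 = 26^(32+1) ≡ 1 (mod 67).
Result is 1, so (26/67) = 1.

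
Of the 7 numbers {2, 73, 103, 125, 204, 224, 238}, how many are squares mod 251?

(2/251) = -1 → non-residue.
(73/251) = +1 → QR.
(103/251) = +1 → QR.
(125/251) = +1 → QR.
(204/251) = +1 → QR.
(224/251) = -1 → non-residue.
(238/251) = -1 → non-residue.
Total quadratic residues among the 7: 4.

4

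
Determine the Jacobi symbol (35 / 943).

-1

Reciprocity: 35 ≡ 3 and 943 ≡ 3 (mod 4), so (35/943) = −(943/35).
Reduce top mod 35: now compute (33/35).
Reciprocity: 33 ≡ 1 and 35 ≡ 3 (mod 4), so (33/35) = +(35/33).
Reduce top mod 33: now compute (2/33).
Pull out 2: since 33 ≡ 1 (mod 8), (2/33) = +1.
Reached (1/33) = 1. Collecting the sign flips along the way, the symbol is -1.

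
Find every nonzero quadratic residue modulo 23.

Square k = 1,…,11 (k and 23−k give the same square):
1²=1, 2²=4, 3²=9, 4²=16, 5²≡2, 6²≡13, 7²≡3, 8²≡18, 9²≡12, 10²≡8, 11²≡6 (mod 23).
So the quadratic residues mod 23 are {1, 2, 3, 4, 6, 8, 9, 12, 13, 16, 18}.

1, 2, 3, 4, 6, 8, 9, 12, 13, 16, 18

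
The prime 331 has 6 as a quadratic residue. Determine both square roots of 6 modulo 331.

91, 240

Since 331 ≡ 3 (mod 4), a square root of 6 is 6^((331+1)/4) = 6^83 mod 331.
Repeated squaring: 6^2≡36, 6^4≡303, 6^8≡122, 6^16≡320, 6^32≡121, 6^64≡77 (mod 331).
6^83 = 6^(64+16+2+1) ≡ 91 (mod 331).
Check: 91² = 8281 ≡ 6 (mod 331). The two roots are 91 and 240.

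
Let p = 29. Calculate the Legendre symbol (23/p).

1

Reciprocity: 23 ≡ 3 and 29 ≡ 1 (mod 4), so (23/29) = +(29/23).
Reduce top mod 23: now compute (6/23).
Pull out 2: since 23 ≡ 7 (mod 8), (2/23) = +1.
Reciprocity: 3 ≡ 3 and 23 ≡ 3 (mod 4), so (3/23) = −(23/3).
Reduce top mod 3: now compute (2/3).
Pull out 2: since 3 ≡ 3 (mod 8), (2/3) = -1.
Reached (1/3) = 1. Collecting the sign flips along the way, the symbol is +1.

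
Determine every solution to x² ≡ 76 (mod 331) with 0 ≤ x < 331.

71, 260

Since 331 ≡ 3 (mod 4), a square root of 76 is 76^((331+1)/4) = 76^83 mod 331.
Repeated squaring: 76^2≡149, 76^4≡24, 76^8≡245, 76^16≡114, 76^32≡87, 76^64≡287 (mod 331).
76^83 = 76^(64+16+2+1) ≡ 71 (mod 331).
Check: 71² = 5041 ≡ 76 (mod 331). The two roots are 71 and 260.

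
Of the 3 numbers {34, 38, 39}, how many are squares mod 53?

1

(34/53) = -1 → non-residue.
(38/53) = +1 → QR.
(39/53) = -1 → non-residue.
Total quadratic residues among the 3: 1.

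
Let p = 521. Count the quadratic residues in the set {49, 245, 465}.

2

(49/521) = +1 → QR.
(245/521) = +1 → QR.
(465/521) = -1 → non-residue.
Total quadratic residues among the 3: 2.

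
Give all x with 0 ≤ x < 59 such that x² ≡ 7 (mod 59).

19, 40

Since 59 ≡ 3 (mod 4), a square root of 7 is 7^((59+1)/4) = 7^15 mod 59.
Repeated squaring: 7^2≡49, 7^4≡41, 7^8≡29 (mod 59).
7^15 = 7^(8+4+2+1) ≡ 19 (mod 59).
Check: 19² = 361 ≡ 7 (mod 59). The two roots are 19 and 40.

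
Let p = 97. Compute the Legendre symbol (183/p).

Euler's criterion: (183/97) ≡ 86^48 (mod 97).
86^2 ≡ 24 (mod 97)
86^4 ≡ 91 (mod 97)
86^8 ≡ 36 (mod 97)
86^16 ≡ 35 (mod 97)
86^32 ≡ 61 (mod 97)
86^48 = 86^(32+16) ≡ 1 (mod 97).
Result is 1, so (183/97) = 1.

1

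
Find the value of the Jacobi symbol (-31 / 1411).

First reduce: -31 ≡ 1380 (mod 1411).
Pull out 2^2: since 1411 ≡ 3 (mod 8), (2/1411) = -1, so (2/1411)^2 = +1.
Reciprocity: 345 ≡ 1 and 1411 ≡ 3 (mod 4), so (345/1411) = +(1411/345).
Reduce top mod 345: now compute (31/345).
Reciprocity: 31 ≡ 3 and 345 ≡ 1 (mod 4), so (31/345) = +(345/31).
Reduce top mod 31: now compute (4/31).
Pull out 2^2: since 31 ≡ 7 (mod 8), (2/31) = +1, so (2/31)^2 = +1.
Reached (1/31) = 1. Collecting the sign flips along the way, the symbol is +1.

1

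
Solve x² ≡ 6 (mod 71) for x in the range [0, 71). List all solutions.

Since 71 ≡ 3 (mod 4), a square root of 6 is 6^((71+1)/4) = 6^18 mod 71.
Repeated squaring: 6^2≡36, 6^4≡18, 6^8≡40, 6^16≡38 (mod 71).
6^18 = 6^(16+2) ≡ 19 (mod 71).
Check: 19² = 361 ≡ 6 (mod 71). The two roots are 19 and 52.

19, 52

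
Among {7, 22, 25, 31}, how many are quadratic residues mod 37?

(7/37) = +1 → QR.
(22/37) = -1 → non-residue.
(25/37) = +1 → QR.
(31/37) = -1 → non-residue.
Total quadratic residues among the 4: 2.

2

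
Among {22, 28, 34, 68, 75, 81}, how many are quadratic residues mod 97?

3

(22/97) = +1 → QR.
(28/97) = -1 → non-residue.
(34/97) = -1 → non-residue.
(68/97) = -1 → non-residue.
(75/97) = +1 → QR.
(81/97) = +1 → QR.
Total quadratic residues among the 6: 3.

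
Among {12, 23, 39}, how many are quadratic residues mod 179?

(12/179) = +1 → QR.
(23/179) = -1 → non-residue.
(39/179) = +1 → QR.
Total quadratic residues among the 3: 2.

2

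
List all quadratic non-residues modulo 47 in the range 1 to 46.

Square k = 1,…,23 (k and 47−k give the same square):
1²=1, 2²=4, 3²=9, 4²=16, 5²=25, 6²=36, 7²≡2, 8²≡17, 9²≡34, 10²≡6, 11²≡27, 12²≡3, 13²≡28, 14²≡8, 15²≡37, 16²≡21, 17²≡7, 18²≡42, 19²≡32, 20²≡24, 21²≡18, 22²≡14, 23²≡12 (mod 47).
The residues are {1, 2, 3, 4, 6, 7, 8, 9, 12, 14, 16, 17, 18, 21, 24, 25, 27, 28, 32, 34, 36, 37, 42}; the non-residues are the remaining 23 nonzero classes.

5,10,11,13,15,19,20,22,23,26,29,30,31,33,35,38,39,40,41,43,44,45,46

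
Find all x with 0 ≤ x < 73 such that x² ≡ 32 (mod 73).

18, 55

73 ≡ 1 (mod 4), so we find a root by search.
Trying successive values, 18² = 324 ≡ 32 (mod 73). The other root is 73 − 18 = 55.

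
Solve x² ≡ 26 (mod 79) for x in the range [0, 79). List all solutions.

37, 42

Since 79 ≡ 3 (mod 4), a square root of 26 is 26^((79+1)/4) = 26^20 mod 79.
Repeated squaring: 26^2≡44, 26^4≡40, 26^8≡20, 26^16≡5 (mod 79).
26^20 = 26^(16+4) ≡ 42 (mod 79).
Check: 42² = 1764 ≡ 26 (mod 79). The two roots are 37 and 42.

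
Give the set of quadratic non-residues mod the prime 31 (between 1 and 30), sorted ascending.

Square k = 1,…,15 (k and 31−k give the same square):
1²=1, 2²=4, 3²=9, 4²=16, 5²=25, 6²≡5, 7²≡18, 8²≡2, 9²≡19, 10²≡7, 11²≡28, 12²≡20, 13²≡14, 14²≡10, 15²≡8 (mod 31).
The residues are {1, 2, 4, 5, 7, 8, 9, 10, 14, 16, 18, 19, 20, 25, 28}; the non-residues are the remaining 15 nonzero classes.

3,6,11,12,13,15,17,21,22,23,24,26,27,29,30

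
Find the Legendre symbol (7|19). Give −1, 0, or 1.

1

Reciprocity: 7 ≡ 3 and 19 ≡ 3 (mod 4), so (7/19) = −(19/7).
Reduce top mod 7: now compute (5/7).
Reciprocity: 5 ≡ 1 and 7 ≡ 3 (mod 4), so (5/7) = +(7/5).
Reduce top mod 5: now compute (2/5).
Pull out 2: since 5 ≡ 5 (mod 8), (2/5) = -1.
Reached (1/5) = 1. Collecting the sign flips along the way, the symbol is +1.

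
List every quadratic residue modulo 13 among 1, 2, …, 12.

1,3,4,9,10,12

Square k = 1,…,6 (k and 13−k give the same square):
1²=1, 2²=4, 3²=9, 4²≡3, 5²≡12, 6²≡10 (mod 13).
So the quadratic residues mod 13 are {1, 3, 4, 9, 10, 12}.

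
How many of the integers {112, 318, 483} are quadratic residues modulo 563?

(112/563) = +1 → QR.
(318/563) = +1 → QR.
(483/563) = +1 → QR.
Total quadratic residues among the 3: 3.

3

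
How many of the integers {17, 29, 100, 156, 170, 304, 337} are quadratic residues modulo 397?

(17/397) = -1 → non-residue.
(29/397) = +1 → QR.
(100/397) = +1 → QR.
(156/397) = -1 → non-residue.
(170/397) = -1 → non-residue.
(304/397) = +1 → QR.
(337/397) = -1 → non-residue.
Total quadratic residues among the 7: 3.

3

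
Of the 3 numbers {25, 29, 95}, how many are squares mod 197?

2

(25/197) = +1 → QR.
(29/197) = +1 → QR.
(95/197) = -1 → non-residue.
Total quadratic residues among the 3: 2.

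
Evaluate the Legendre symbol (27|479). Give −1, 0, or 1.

Euler's criterion: (27/479) ≡ 27^239 (mod 479).
27^2 ≡ 250 (mod 479)
27^4 ≡ 230 (mod 479)
27^8 ≡ 210 (mod 479)
27^16 ≡ 32 (mod 479)
27^32 ≡ 66 (mod 479)
27^64 ≡ 45 (mod 479)
27^128 ≡ 109 (mod 479)
27^239 = 27^(128+64+32+8+4+2+1) ≡ 1 (mod 479).
Result is 1, so (27/479) = 1.

1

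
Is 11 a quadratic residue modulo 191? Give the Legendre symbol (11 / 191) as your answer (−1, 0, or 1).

-1

Euler's criterion: (11/191) ≡ 11^95 (mod 191).
11^2 ≡ 121 (mod 191)
11^4 ≡ 125 (mod 191)
11^8 ≡ 154 (mod 191)
11^16 ≡ 32 (mod 191)
11^32 ≡ 69 (mod 191)
11^64 ≡ 177 (mod 191)
11^95 = 11^(64+16+8+4+2+1) ≡ 190 (mod 191).
Result is 190 ≡ −1, so (11/191) = −1.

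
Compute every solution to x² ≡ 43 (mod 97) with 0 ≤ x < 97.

97 ≡ 1 (mod 4), so we find a root by search.
Trying successive values, 25² = 625 ≡ 43 (mod 97). The other root is 97 − 25 = 72.

25, 72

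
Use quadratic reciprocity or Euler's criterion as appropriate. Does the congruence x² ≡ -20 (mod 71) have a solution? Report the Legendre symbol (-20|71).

-1

First reduce: -20 ≡ 51 (mod 71).
Reciprocity: 51 ≡ 3 and 71 ≡ 3 (mod 4), so (51/71) = −(71/51).
Reduce top mod 51: now compute (20/51).
Pull out 2^2: since 51 ≡ 3 (mod 8), (2/51) = -1, so (2/51)^2 = +1.
Reciprocity: 5 ≡ 1 and 51 ≡ 3 (mod 4), so (5/51) = +(51/5).
Reduce top mod 5: now compute (1/5).
Reached (1/5) = 1. Collecting the sign flips along the way, the symbol is -1.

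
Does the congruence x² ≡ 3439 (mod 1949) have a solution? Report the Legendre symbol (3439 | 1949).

First reduce: 3439 ≡ 1490 (mod 1949).
Pull out 2: since 1949 ≡ 5 (mod 8), (2/1949) = -1.
Reciprocity: 745 ≡ 1 and 1949 ≡ 1 (mod 4), so (745/1949) = +(1949/745).
Reduce top mod 745: now compute (459/745).
Reciprocity: 459 ≡ 3 and 745 ≡ 1 (mod 4), so (459/745) = +(745/459).
Reduce top mod 459: now compute (286/459).
Pull out 2: since 459 ≡ 3 (mod 8), (2/459) = -1.
Reciprocity: 143 ≡ 3 and 459 ≡ 3 (mod 4), so (143/459) = −(459/143).
Reduce top mod 143: now compute (30/143).
Pull out 2: since 143 ≡ 7 (mod 8), (2/143) = +1.
Reciprocity: 15 ≡ 3 and 143 ≡ 3 (mod 4), so (15/143) = −(143/15).
Reduce top mod 15: now compute (8/15).
Pull out 2^3: since 15 ≡ 7 (mod 8), (2/15) = +1, so (2/15)^3 = +1.
Reached (1/15) = 1. Collecting the sign flips along the way, the symbol is +1.

1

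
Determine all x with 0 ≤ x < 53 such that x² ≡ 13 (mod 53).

15, 38

53 ≡ 1 (mod 4), so we find a root by search.
Trying successive values, 15² = 225 ≡ 13 (mod 53). The other root is 53 − 15 = 38.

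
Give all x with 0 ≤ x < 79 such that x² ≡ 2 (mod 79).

Since 79 ≡ 3 (mod 4), a square root of 2 is 2^((79+1)/4) = 2^20 mod 79.
Repeated squaring: 2^2≡4, 2^4≡16, 2^8≡19, 2^16≡45 (mod 79).
2^20 = 2^(16+4) ≡ 9 (mod 79).
Check: 9² = 81 ≡ 2 (mod 79). The two roots are 9 and 70.

9, 70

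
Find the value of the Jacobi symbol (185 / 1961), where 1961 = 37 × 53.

Reciprocity: 185 ≡ 1 and 1961 ≡ 1 (mod 4), so (185/1961) = +(1961/185).
Reduce top mod 185: now compute (111/185).
Reciprocity: 111 ≡ 3 and 185 ≡ 1 (mod 4), so (111/185) = +(185/111).
Reduce top mod 111: now compute (74/111).
Pull out 2: since 111 ≡ 7 (mod 8), (2/111) = +1.
Reciprocity: 37 ≡ 1 and 111 ≡ 3 (mod 4), so (37/111) = +(111/37).
Reduce top mod 37: now compute (0/37).
Top reduces to 0: gcd > 1, so the symbol is 0.

0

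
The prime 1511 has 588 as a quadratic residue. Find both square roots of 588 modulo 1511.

741, 770

Since 1511 ≡ 3 (mod 4), a square root of 588 is 588^((1511+1)/4) = 588^378 mod 1511.
Repeated squaring: 588^2≡1236, 588^4≡75, 588^8≡1092, 588^16≡285, 588^32≡1142, 588^64≡171, 588^128≡532, 588^256≡467 (mod 1511).
588^378 = 588^(256+64+32+16+8+2) ≡ 741 (mod 1511).
Check: 741² = 549081 ≡ 588 (mod 1511). The two roots are 741 and 770.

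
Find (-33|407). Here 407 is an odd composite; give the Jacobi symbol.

First reduce: -33 ≡ 374 (mod 407).
Pull out 2: since 407 ≡ 7 (mod 8), (2/407) = +1.
Reciprocity: 187 ≡ 3 and 407 ≡ 3 (mod 4), so (187/407) = −(407/187).
Reduce top mod 187: now compute (33/187).
Reciprocity: 33 ≡ 1 and 187 ≡ 3 (mod 4), so (33/187) = +(187/33).
Reduce top mod 33: now compute (22/33).
Pull out 2: since 33 ≡ 1 (mod 8), (2/33) = +1.
Reciprocity: 11 ≡ 3 and 33 ≡ 1 (mod 4), so (11/33) = +(33/11).
Reduce top mod 11: now compute (0/11).
Top reduces to 0: gcd > 1, so the symbol is 0.

0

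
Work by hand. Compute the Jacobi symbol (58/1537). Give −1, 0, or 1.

0

Pull out 2: since 1537 ≡ 1 (mod 8), (2/1537) = +1.
Reciprocity: 29 ≡ 1 and 1537 ≡ 1 (mod 4), so (29/1537) = +(1537/29).
Reduce top mod 29: now compute (0/29).
Top reduces to 0: gcd > 1, so the symbol is 0.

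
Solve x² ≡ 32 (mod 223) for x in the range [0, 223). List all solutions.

60, 163

Since 223 ≡ 3 (mod 4), a square root of 32 is 32^((223+1)/4) = 32^56 mod 223.
Repeated squaring: 32^2≡132, 32^4≡30, 32^8≡8, 32^16≡64, 32^32≡82 (mod 223).
32^56 = 32^(32+16+8) ≡ 60 (mod 223).
Check: 60² = 3600 ≡ 32 (mod 223). The two roots are 60 and 163.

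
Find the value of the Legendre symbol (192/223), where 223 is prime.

-1

Euler's criterion: (192/223) ≡ 192^111 (mod 223).
192^2 ≡ 69 (mod 223)
192^4 ≡ 78 (mod 223)
192^8 ≡ 63 (mod 223)
192^16 ≡ 178 (mod 223)
192^32 ≡ 18 (mod 223)
192^64 ≡ 101 (mod 223)
192^111 = 192^(64+32+8+4+2+1) ≡ 222 (mod 223).
Result is 222 ≡ −1, so (192/223) = −1.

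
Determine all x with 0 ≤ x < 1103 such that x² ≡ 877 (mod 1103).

348, 755

Since 1103 ≡ 3 (mod 4), a square root of 877 is 877^((1103+1)/4) = 877^276 mod 1103.
Repeated squaring: 877^2≡338, 877^4≡635, 877^8≡630, 877^16≡923, 877^32≡413, 877^64≡707, 877^128≡190, 877^256≡804 (mod 1103).
877^276 = 877^(256+16+4) ≡ 348 (mod 1103).
Check: 348² = 121104 ≡ 877 (mod 1103). The two roots are 348 and 755.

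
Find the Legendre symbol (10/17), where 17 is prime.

-1

Pull out 2: since 17 ≡ 1 (mod 8), (2/17) = +1.
Reciprocity: 5 ≡ 1 and 17 ≡ 1 (mod 4), so (5/17) = +(17/5).
Reduce top mod 5: now compute (2/5).
Pull out 2: since 5 ≡ 5 (mod 8), (2/5) = -1.
Reached (1/5) = 1. Collecting the sign flips along the way, the symbol is -1.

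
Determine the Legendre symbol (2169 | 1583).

First reduce: 2169 ≡ 586 (mod 1583).
Pull out 2: since 1583 ≡ 7 (mod 8), (2/1583) = +1.
Reciprocity: 293 ≡ 1 and 1583 ≡ 3 (mod 4), so (293/1583) = +(1583/293).
Reduce top mod 293: now compute (118/293).
Pull out 2: since 293 ≡ 5 (mod 8), (2/293) = -1.
Reciprocity: 59 ≡ 3 and 293 ≡ 1 (mod 4), so (59/293) = +(293/59).
Reduce top mod 59: now compute (57/59).
Reciprocity: 57 ≡ 1 and 59 ≡ 3 (mod 4), so (57/59) = +(59/57).
Reduce top mod 57: now compute (2/57).
Pull out 2: since 57 ≡ 1 (mod 8), (2/57) = +1.
Reached (1/57) = 1. Collecting the sign flips along the way, the symbol is -1.

-1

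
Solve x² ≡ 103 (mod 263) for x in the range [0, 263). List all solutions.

Since 263 ≡ 3 (mod 4), a square root of 103 is 103^((263+1)/4) = 103^66 mod 263.
Repeated squaring: 103^2≡89, 103^4≡31, 103^8≡172, 103^16≡128, 103^32≡78, 103^64≡35 (mod 263).
103^66 = 103^(64+2) ≡ 222 (mod 263).
Check: 222² = 49284 ≡ 103 (mod 263). The two roots are 41 and 222.

41, 222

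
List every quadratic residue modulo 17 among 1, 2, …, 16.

1, 2, 4, 8, 9, 13, 15, 16

Square k = 1,…,8 (k and 17−k give the same square):
1²=1, 2²=4, 3²=9, 4²=16, 5²≡8, 6²≡2, 7²≡15, 8²≡13 (mod 17).
So the quadratic residues mod 17 are {1, 2, 4, 8, 9, 13, 15, 16}.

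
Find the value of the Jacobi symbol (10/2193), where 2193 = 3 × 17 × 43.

Pull out 2: since 2193 ≡ 1 (mod 8), (2/2193) = +1.
Reciprocity: 5 ≡ 1 and 2193 ≡ 1 (mod 4), so (5/2193) = +(2193/5).
Reduce top mod 5: now compute (3/5).
Reciprocity: 3 ≡ 3 and 5 ≡ 1 (mod 4), so (3/5) = +(5/3).
Reduce top mod 3: now compute (2/3).
Pull out 2: since 3 ≡ 3 (mod 8), (2/3) = -1.
Reached (1/3) = 1. Collecting the sign flips along the way, the symbol is -1.

-1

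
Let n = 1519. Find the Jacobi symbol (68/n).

-1

Pull out 2^2: since 1519 ≡ 7 (mod 8), (2/1519) = +1, so (2/1519)^2 = +1.
Reciprocity: 17 ≡ 1 and 1519 ≡ 3 (mod 4), so (17/1519) = +(1519/17).
Reduce top mod 17: now compute (6/17).
Pull out 2: since 17 ≡ 1 (mod 8), (2/17) = +1.
Reciprocity: 3 ≡ 3 and 17 ≡ 1 (mod 4), so (3/17) = +(17/3).
Reduce top mod 3: now compute (2/3).
Pull out 2: since 3 ≡ 3 (mod 8), (2/3) = -1.
Reached (1/3) = 1. Collecting the sign flips along the way, the symbol is -1.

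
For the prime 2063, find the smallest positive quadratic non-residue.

(2/2063) = +1, so 2 is a residue.
(3/2063) = +1, so 3 is a residue.
(4/2063) = +1, so 4 is a residue.
(5/2063) = −1, so 5 is the smallest positive non-residue mod 2063.

5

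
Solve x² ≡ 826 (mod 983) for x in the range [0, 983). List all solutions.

82, 901

Since 983 ≡ 3 (mod 4), a square root of 826 is 826^((983+1)/4) = 826^246 mod 983.
Repeated squaring: 826^2≡74, 826^4≡561, 826^8≡161, 826^16≡363, 826^32≡47, 826^64≡243, 826^128≡69 (mod 983).
826^246 = 826^(128+64+32+16+4+2) ≡ 82 (mod 983).
Check: 82² = 6724 ≡ 826 (mod 983). The two roots are 82 and 901.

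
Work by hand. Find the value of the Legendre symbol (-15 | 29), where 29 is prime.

Euler's criterion: (-15/29) ≡ 14^14 (mod 29).
14^2 ≡ 22 (mod 29)
14^4 ≡ 20 (mod 29)
14^8 ≡ 23 (mod 29)
14^14 = 14^(8+4+2) ≡ 28 (mod 29).
Result is 28 ≡ −1, so (-15/29) = −1.

-1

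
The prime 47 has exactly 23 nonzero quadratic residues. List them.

1,2,3,4,6,7,8,9,12,14,16,17,18,21,24,25,27,28,32,34,36,37,42

Square k = 1,…,23 (k and 47−k give the same square):
1²=1, 2²=4, 3²=9, 4²=16, 5²=25, 6²=36, 7²≡2, 8²≡17, 9²≡34, 10²≡6, 11²≡27, 12²≡3, 13²≡28, 14²≡8, 15²≡37, 16²≡21, 17²≡7, 18²≡42, 19²≡32, 20²≡24, 21²≡18, 22²≡14, 23²≡12 (mod 47).
So the quadratic residues mod 47 are {1, 2, 3, 4, 6, 7, 8, 9, 12, 14, 16, 17, 18, 21, 24, 25, 27, 28, 32, 34, 36, 37, 42}.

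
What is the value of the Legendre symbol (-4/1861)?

First reduce: -4 ≡ 1857 (mod 1861).
Reciprocity: 1857 ≡ 1 and 1861 ≡ 1 (mod 4), so (1857/1861) = +(1861/1857).
Reduce top mod 1857: now compute (4/1857).
Pull out 2^2: since 1857 ≡ 1 (mod 8), (2/1857) = +1, so (2/1857)^2 = +1.
Reached (1/1857) = 1. Collecting the sign flips along the way, the symbol is +1.

1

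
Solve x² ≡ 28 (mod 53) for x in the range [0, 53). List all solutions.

53 ≡ 1 (mod 4), so we find a root by search.
Trying successive values, 9² = 81 ≡ 28 (mod 53). The other root is 53 − 9 = 44.

9, 44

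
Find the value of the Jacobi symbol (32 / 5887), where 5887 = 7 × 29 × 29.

1

Pull out 2^5: since 5887 ≡ 7 (mod 8), (2/5887) = +1, so (2/5887)^5 = +1.
Reached (1/5887) = 1. Collecting the sign flips along the way, the symbol is +1.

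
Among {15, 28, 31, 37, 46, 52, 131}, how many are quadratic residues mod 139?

6

(15/139) = -1 → non-residue.
(28/139) = +1 → QR.
(31/139) = +1 → QR.
(37/139) = +1 → QR.
(46/139) = +1 → QR.
(52/139) = +1 → QR.
(131/139) = +1 → QR.
Total quadratic residues among the 7: 6.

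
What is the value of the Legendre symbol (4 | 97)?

Euler's criterion: (4/97) ≡ 4^48 (mod 97).
4^2 ≡ 16 (mod 97)
4^4 ≡ 62 (mod 97)
4^8 ≡ 61 (mod 97)
4^16 ≡ 35 (mod 97)
4^32 ≡ 61 (mod 97)
4^48 = 4^(32+16) ≡ 1 (mod 97).
Result is 1, so (4/97) = 1.

1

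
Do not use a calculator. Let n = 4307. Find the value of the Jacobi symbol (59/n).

0

Reciprocity: 59 ≡ 3 and 4307 ≡ 3 (mod 4), so (59/4307) = −(4307/59).
Reduce top mod 59: now compute (0/59).
Top reduces to 0: gcd > 1, so the symbol is 0.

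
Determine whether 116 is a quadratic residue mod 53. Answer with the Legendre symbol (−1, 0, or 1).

1

First reduce: 116 ≡ 10 (mod 53).
Pull out 2: since 53 ≡ 5 (mod 8), (2/53) = -1.
Reciprocity: 5 ≡ 1 and 53 ≡ 1 (mod 4), so (5/53) = +(53/5).
Reduce top mod 5: now compute (3/5).
Reciprocity: 3 ≡ 3 and 5 ≡ 1 (mod 4), so (3/5) = +(5/3).
Reduce top mod 3: now compute (2/3).
Pull out 2: since 3 ≡ 3 (mod 8), (2/3) = -1.
Reached (1/3) = 1. Collecting the sign flips along the way, the symbol is +1.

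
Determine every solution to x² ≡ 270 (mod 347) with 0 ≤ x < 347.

Since 347 ≡ 3 (mod 4), a square root of 270 is 270^((347+1)/4) = 270^87 mod 347.
Repeated squaring: 270^2≡30, 270^4≡206, 270^8≡102, 270^16≡341, 270^32≡36, 270^64≡255 (mod 347).
270^87 = 270^(64+16+4+2+1) ≡ 116 (mod 347).
Check: 116² = 13456 ≡ 270 (mod 347). The two roots are 116 and 231.

116, 231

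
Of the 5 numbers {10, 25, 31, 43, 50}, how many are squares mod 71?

(10/71) = +1 → QR.
(25/71) = +1 → QR.
(31/71) = -1 → non-residue.
(43/71) = +1 → QR.
(50/71) = +1 → QR.
Total quadratic residues among the 5: 4.

4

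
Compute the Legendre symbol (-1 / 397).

First reduce: -1 ≡ 396 (mod 397).
Pull out 2^2: since 397 ≡ 5 (mod 8), (2/397) = -1, so (2/397)^2 = +1.
Reciprocity: 99 ≡ 3 and 397 ≡ 1 (mod 4), so (99/397) = +(397/99).
Reduce top mod 99: now compute (1/99).
Reached (1/99) = 1. Collecting the sign flips along the way, the symbol is +1.

1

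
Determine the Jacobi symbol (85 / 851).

1

Reciprocity: 85 ≡ 1 and 851 ≡ 3 (mod 4), so (85/851) = +(851/85).
Reduce top mod 85: now compute (1/85).
Reached (1/85) = 1. Collecting the sign flips along the way, the symbol is +1.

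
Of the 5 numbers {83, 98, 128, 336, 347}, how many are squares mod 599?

(83/599) = +1 → QR.
(98/599) = +1 → QR.
(128/599) = +1 → QR.
(336/599) = -1 → non-residue.
(347/599) = +1 → QR.
Total quadratic residues among the 5: 4.

4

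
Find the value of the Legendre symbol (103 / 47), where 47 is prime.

1

Euler's criterion: (103/47) ≡ 9^23 (mod 47).
9^2 ≡ 34 (mod 47)
9^4 ≡ 28 (mod 47)
9^8 ≡ 32 (mod 47)
9^16 ≡ 37 (mod 47)
9^23 = 9^(16+4+2+1) ≡ 1 (mod 47).
Result is 1, so (103/47) = 1.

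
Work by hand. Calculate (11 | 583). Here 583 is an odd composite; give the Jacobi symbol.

Reciprocity: 11 ≡ 3 and 583 ≡ 3 (mod 4), so (11/583) = −(583/11).
Reduce top mod 11: now compute (0/11).
Top reduces to 0: gcd > 1, so the symbol is 0.

0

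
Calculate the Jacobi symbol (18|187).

Pull out 2: since 187 ≡ 3 (mod 8), (2/187) = -1.
Reciprocity: 9 ≡ 1 and 187 ≡ 3 (mod 4), so (9/187) = +(187/9).
Reduce top mod 9: now compute (7/9).
Reciprocity: 7 ≡ 3 and 9 ≡ 1 (mod 4), so (7/9) = +(9/7).
Reduce top mod 7: now compute (2/7).
Pull out 2: since 7 ≡ 7 (mod 8), (2/7) = +1.
Reached (1/7) = 1. Collecting the sign flips along the way, the symbol is -1.

-1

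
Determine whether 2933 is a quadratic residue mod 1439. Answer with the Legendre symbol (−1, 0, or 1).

-1

First reduce: 2933 ≡ 55 (mod 1439).
Reciprocity: 55 ≡ 3 and 1439 ≡ 3 (mod 4), so (55/1439) = −(1439/55).
Reduce top mod 55: now compute (9/55).
Reciprocity: 9 ≡ 1 and 55 ≡ 3 (mod 4), so (9/55) = +(55/9).
Reduce top mod 9: now compute (1/9).
Reached (1/9) = 1. Collecting the sign flips along the way, the symbol is -1.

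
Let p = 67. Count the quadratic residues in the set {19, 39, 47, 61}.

3

(19/67) = +1 → QR.
(39/67) = +1 → QR.
(47/67) = +1 → QR.
(61/67) = -1 → non-residue.
Total quadratic residues among the 4: 3.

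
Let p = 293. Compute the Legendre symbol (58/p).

1

Pull out 2: since 293 ≡ 5 (mod 8), (2/293) = -1.
Reciprocity: 29 ≡ 1 and 293 ≡ 1 (mod 4), so (29/293) = +(293/29).
Reduce top mod 29: now compute (3/29).
Reciprocity: 3 ≡ 3 and 29 ≡ 1 (mod 4), so (3/29) = +(29/3).
Reduce top mod 3: now compute (2/3).
Pull out 2: since 3 ≡ 3 (mod 8), (2/3) = -1.
Reached (1/3) = 1. Collecting the sign flips along the way, the symbol is +1.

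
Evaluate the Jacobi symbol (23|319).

Reciprocity: 23 ≡ 3 and 319 ≡ 3 (mod 4), so (23/319) = −(319/23).
Reduce top mod 23: now compute (20/23).
Pull out 2^2: since 23 ≡ 7 (mod 8), (2/23) = +1, so (2/23)^2 = +1.
Reciprocity: 5 ≡ 1 and 23 ≡ 3 (mod 4), so (5/23) = +(23/5).
Reduce top mod 5: now compute (3/5).
Reciprocity: 3 ≡ 3 and 5 ≡ 1 (mod 4), so (3/5) = +(5/3).
Reduce top mod 3: now compute (2/3).
Pull out 2: since 3 ≡ 3 (mod 8), (2/3) = -1.
Reached (1/3) = 1. Collecting the sign flips along the way, the symbol is +1.

1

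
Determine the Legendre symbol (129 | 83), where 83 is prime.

Euler's criterion: (129/83) ≡ 46^41 (mod 83).
46^2 ≡ 41 (mod 83)
46^4 ≡ 21 (mod 83)
46^8 ≡ 26 (mod 83)
46^16 ≡ 12 (mod 83)
46^32 ≡ 61 (mod 83)
46^41 = 46^(32+8+1) ≡ 82 (mod 83).
Result is 82 ≡ −1, so (129/83) = −1.

-1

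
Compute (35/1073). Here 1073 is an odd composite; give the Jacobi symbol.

-1

Reciprocity: 35 ≡ 3 and 1073 ≡ 1 (mod 4), so (35/1073) = +(1073/35).
Reduce top mod 35: now compute (23/35).
Reciprocity: 23 ≡ 3 and 35 ≡ 3 (mod 4), so (23/35) = −(35/23).
Reduce top mod 23: now compute (12/23).
Pull out 2^2: since 23 ≡ 7 (mod 8), (2/23) = +1, so (2/23)^2 = +1.
Reciprocity: 3 ≡ 3 and 23 ≡ 3 (mod 4), so (3/23) = −(23/3).
Reduce top mod 3: now compute (2/3).
Pull out 2: since 3 ≡ 3 (mod 8), (2/3) = -1.
Reached (1/3) = 1. Collecting the sign flips along the way, the symbol is -1.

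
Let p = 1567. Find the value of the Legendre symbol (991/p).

-1

Reciprocity: 991 ≡ 3 and 1567 ≡ 3 (mod 4), so (991/1567) = −(1567/991).
Reduce top mod 991: now compute (576/991).
Pull out 2^6: since 991 ≡ 7 (mod 8), (2/991) = +1, so (2/991)^6 = +1.
Reciprocity: 9 ≡ 1 and 991 ≡ 3 (mod 4), so (9/991) = +(991/9).
Reduce top mod 9: now compute (1/9).
Reached (1/9) = 1. Collecting the sign flips along the way, the symbol is -1.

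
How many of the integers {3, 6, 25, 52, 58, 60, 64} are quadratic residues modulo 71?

(3/71) = +1 → QR.
(6/71) = +1 → QR.
(25/71) = +1 → QR.
(52/71) = -1 → non-residue.
(58/71) = +1 → QR.
(60/71) = +1 → QR.
(64/71) = +1 → QR.
Total quadratic residues among the 7: 6.

6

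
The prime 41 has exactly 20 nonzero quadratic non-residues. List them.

Square k = 1,…,20 (k and 41−k give the same square):
1²=1, 2²=4, 3²=9, 4²=16, 5²=25, 6²=36, 7²≡8, 8²≡23, 9²≡40, 10²≡18, 11²≡39, 12²≡21, 13²≡5, 14²≡32, 15²≡20, 16²≡10, 17²≡2, 18²≡37, 19²≡33, 20²≡31 (mod 41).
The residues are {1, 2, 4, 5, 8, 9, 10, 16, 18, 20, 21, 23, 25, 31, 32, 33, 36, 37, 39, 40}; the non-residues are the remaining 20 nonzero classes.

3 6 7 11 12 13 14 15 17 19 22 24 26 27 28 29 30 34 35 38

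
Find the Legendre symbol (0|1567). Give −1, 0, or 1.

0

Top reduces to 0: gcd > 1, so the symbol is 0.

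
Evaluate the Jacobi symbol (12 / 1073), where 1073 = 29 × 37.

-1

Pull out 2^2: since 1073 ≡ 1 (mod 8), (2/1073) = +1, so (2/1073)^2 = +1.
Reciprocity: 3 ≡ 3 and 1073 ≡ 1 (mod 4), so (3/1073) = +(1073/3).
Reduce top mod 3: now compute (2/3).
Pull out 2: since 3 ≡ 3 (mod 8), (2/3) = -1.
Reached (1/3) = 1. Collecting the sign flips along the way, the symbol is -1.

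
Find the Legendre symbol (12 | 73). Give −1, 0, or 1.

Pull out 2^2: since 73 ≡ 1 (mod 8), (2/73) = +1, so (2/73)^2 = +1.
Reciprocity: 3 ≡ 3 and 73 ≡ 1 (mod 4), so (3/73) = +(73/3).
Reduce top mod 3: now compute (1/3).
Reached (1/3) = 1. Collecting the sign flips along the way, the symbol is +1.

1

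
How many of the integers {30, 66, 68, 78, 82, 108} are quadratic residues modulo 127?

3

(30/127) = +1 → QR.
(66/127) = -1 → non-residue.
(68/127) = +1 → QR.
(78/127) = -1 → non-residue.
(82/127) = +1 → QR.
(108/127) = -1 → non-residue.
Total quadratic residues among the 6: 3.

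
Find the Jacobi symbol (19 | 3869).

Reciprocity: 19 ≡ 3 and 3869 ≡ 1 (mod 4), so (19/3869) = +(3869/19).
Reduce top mod 19: now compute (12/19).
Pull out 2^2: since 19 ≡ 3 (mod 8), (2/19) = -1, so (2/19)^2 = +1.
Reciprocity: 3 ≡ 3 and 19 ≡ 3 (mod 4), so (3/19) = −(19/3).
Reduce top mod 3: now compute (1/3).
Reached (1/3) = 1. Collecting the sign flips along the way, the symbol is -1.

-1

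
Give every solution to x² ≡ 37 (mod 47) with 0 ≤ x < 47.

15, 32

Since 47 ≡ 3 (mod 4), a square root of 37 is 37^((47+1)/4) = 37^12 mod 47.
Repeated squaring: 37^2≡6, 37^4≡36, 37^8≡27 (mod 47).
37^12 = 37^(8+4) ≡ 32 (mod 47).
Check: 32² = 1024 ≡ 37 (mod 47). The two roots are 15 and 32.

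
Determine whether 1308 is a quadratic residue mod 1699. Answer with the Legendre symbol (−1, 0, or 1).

Pull out 2^2: since 1699 ≡ 3 (mod 8), (2/1699) = -1, so (2/1699)^2 = +1.
Reciprocity: 327 ≡ 3 and 1699 ≡ 3 (mod 4), so (327/1699) = −(1699/327).
Reduce top mod 327: now compute (64/327).
Pull out 2^6: since 327 ≡ 7 (mod 8), (2/327) = +1, so (2/327)^6 = +1.
Reached (1/327) = 1. Collecting the sign flips along the way, the symbol is -1.

-1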